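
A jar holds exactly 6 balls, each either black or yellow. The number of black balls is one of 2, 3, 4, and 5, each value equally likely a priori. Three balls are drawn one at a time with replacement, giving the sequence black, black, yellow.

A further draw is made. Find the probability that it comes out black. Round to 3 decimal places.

Under each hypothesis, the probability of the observed sequence is: P(data | r = 2) = (2/6)(2/6)(4/6) = 2/27; P(data | r = 3) = (3/6)(3/6)(3/6) = 1/8; P(data | r = 4) = (4/6)(4/6)(2/6) = 4/27; P(data | r = 5) = (5/6)(5/6)(1/6) = 25/216.
Weighting by the prior gives 1/4 · 2/27 = 1/54, 1/4 · 1/8 = 1/32, 1/4 · 4/27 = 1/27, 1/4 · 25/216 = 25/864; these sum to 25/216.
The posterior is then P(r = 2 | data) = 4/25, P(r = 3 | data) = 27/100, P(r = 4 | data) = 8/25, P(r = 5 | data) = 1/4.
Averaging over the posterior, P(black next | data) = (1/3)(4/25) + (1/2)(27/100) + (2/3)(8/25) + (5/6)(1/4) = 61/100.

0.610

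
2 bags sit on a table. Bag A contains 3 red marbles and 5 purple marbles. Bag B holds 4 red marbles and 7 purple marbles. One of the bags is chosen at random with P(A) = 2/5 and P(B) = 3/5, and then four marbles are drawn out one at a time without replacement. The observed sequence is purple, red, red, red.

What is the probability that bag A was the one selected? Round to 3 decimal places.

For each hypothesis, P(data | H) works out to: P(data | bag A) = (5/8)(3/7)(2/6)(1/5) = 0.017857; P(data | bag B) = (7/11)(4/10)(3/9)(2/8) = 0.021212.
Weighting by the prior gives 2/5 · 0.017857 = 0.0071429, 3/5 · 0.021212 = 0.012727; with total 0.01987.
By Bayes' rule, P(bag A | data) = (0.0071429) / (0.01987) = 0.35948.

0.359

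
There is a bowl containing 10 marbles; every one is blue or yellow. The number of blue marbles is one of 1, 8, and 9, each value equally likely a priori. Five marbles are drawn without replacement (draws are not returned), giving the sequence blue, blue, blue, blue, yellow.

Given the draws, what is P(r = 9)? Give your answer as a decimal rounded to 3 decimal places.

The likelihood of the observed sequence under each hypothesis: P(data | r = 1) = (1/10)(0/9) = 0; P(data | r = 8) = (8/10)(7/9)(6/8)(5/7)(2/6) = 1/9; P(data | r = 9) = (9/10)(8/9)(7/8)(6/7)(1/6) = 1/10.
Weighting by the prior gives 1/3 · 0 = 0, 1/3 · 1/9 = 1/27, 1/3 · 1/10 = 1/30; these sum to 19/270.
By Bayes' rule, P(r = 9 | data) = (1/30) / (19/270) = 9/19.

0.474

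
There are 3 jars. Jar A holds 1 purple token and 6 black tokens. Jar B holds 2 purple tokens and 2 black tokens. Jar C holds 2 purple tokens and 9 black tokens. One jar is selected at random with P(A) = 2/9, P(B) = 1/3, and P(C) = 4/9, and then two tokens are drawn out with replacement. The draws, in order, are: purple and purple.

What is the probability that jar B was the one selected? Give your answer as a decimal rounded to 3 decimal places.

Compute the likelihood of the observed sequence for each case: P(data | jar A) = (1/7)(1/7) = 0.020408; P(data | jar B) = (2/4)(2/4) = 0.25; P(data | jar C) = (2/11)(2/11) = 0.033058.
Weighting by the prior gives 2/9 · 0.020408 = 0.0045351, 1/3 · 0.25 = 0.083333, 4/9 · 0.033058 = 0.014692; with total 0.10256.
So P(jar B | data) = (0.083333) / (0.10256) = 0.81253.

0.813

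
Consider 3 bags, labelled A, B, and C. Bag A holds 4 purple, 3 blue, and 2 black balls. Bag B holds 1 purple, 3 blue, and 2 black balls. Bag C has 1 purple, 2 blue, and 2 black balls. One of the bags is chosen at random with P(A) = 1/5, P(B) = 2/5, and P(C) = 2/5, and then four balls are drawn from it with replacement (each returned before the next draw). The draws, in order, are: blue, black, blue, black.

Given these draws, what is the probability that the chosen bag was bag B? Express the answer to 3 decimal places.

0.495

Compute the likelihood of the observed sequence for each case: P(data | bag A) = (3/9)(2/9)(3/9)(2/9) = 0.005487; P(data | bag B) = (3/6)(2/6)(3/6)(2/6) = 0.027778; P(data | bag C) = (2/5)(2/5)(2/5)(2/5) = 0.0256.
Multiplying each by its prior: 1/5 · 0.005487 = 0.0010974, 2/5 · 0.027778 = 0.011111, 2/5 · 0.0256 = 0.01024; these sum to 0.022449.
Hence P(bag B | data) = (0.011111) / (0.022449) = 0.49496.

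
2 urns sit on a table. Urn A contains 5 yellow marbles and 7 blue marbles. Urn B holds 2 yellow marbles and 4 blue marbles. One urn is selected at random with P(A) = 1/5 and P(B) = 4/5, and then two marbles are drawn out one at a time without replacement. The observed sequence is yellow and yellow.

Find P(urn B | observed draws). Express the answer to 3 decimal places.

0.638

Under each hypothesis, the probability of the observed sequence is: P(data | urn A) = (5/12)(4/11) = 5/33; P(data | urn B) = (2/6)(1/5) = 1/15.
Weighting by the prior gives 1/5 · 5/33 = 1/33, 4/5 · 1/15 = 4/75; with total 23/275.
Therefore the posterior P(urn B | data) = (4/75) / (23/275) = 44/69.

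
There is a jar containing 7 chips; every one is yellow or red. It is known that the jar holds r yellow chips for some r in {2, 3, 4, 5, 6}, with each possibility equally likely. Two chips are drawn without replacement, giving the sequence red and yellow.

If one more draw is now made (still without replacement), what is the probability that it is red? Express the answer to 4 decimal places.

The likelihood of the observed sequence under each hypothesis: P(data | r = 2) = (5/7)(2/6) = 5/21; P(data | r = 3) = (4/7)(3/6) = 2/7; P(data | r = 4) = (3/7)(4/6) = 2/7; P(data | r = 5) = (2/7)(5/6) = 5/21; P(data | r = 6) = (1/7)(6/6) = 1/7.
Multiplying each by its prior: 1/5 · 5/21 = 1/21, 1/5 · 2/7 = 2/35, 1/5 · 2/7 = 2/35, 1/5 · 5/21 = 1/21, 1/5 · 1/7 = 1/35; with total 5/21.
Normalising, the posterior is P(r = 2 | data) = 1/5, P(r = 3 | data) = 6/25, P(r = 4 | data) = 6/25, P(r = 5 | data) = 1/5, P(r = 6 | data) = 3/25.
The predictive probability is P(red next | data) = (4/5)(1/5) + (3/5)(6/25) + (2/5)(6/25) + (1/5)(1/5) + (0)(3/25) = 11/25.

0.4400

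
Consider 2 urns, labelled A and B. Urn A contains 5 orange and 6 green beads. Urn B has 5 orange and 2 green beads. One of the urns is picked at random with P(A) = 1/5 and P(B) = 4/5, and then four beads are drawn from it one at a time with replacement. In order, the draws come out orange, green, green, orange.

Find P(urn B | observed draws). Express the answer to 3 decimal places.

0.730

For each hypothesis, P(data | H) works out to: P(data | urn A) = (5/11)(6/11)(6/11)(5/11) = 0.061471; P(data | urn B) = (5/7)(2/7)(2/7)(5/7) = 0.041649.
Multiplying each by its prior: 1/5 · 0.061471 = 0.012294, 4/5 · 0.041649 = 0.033319; with total 0.045614.
By Bayes' rule, P(urn B | data) = (0.033319) / (0.045614) = 0.73047.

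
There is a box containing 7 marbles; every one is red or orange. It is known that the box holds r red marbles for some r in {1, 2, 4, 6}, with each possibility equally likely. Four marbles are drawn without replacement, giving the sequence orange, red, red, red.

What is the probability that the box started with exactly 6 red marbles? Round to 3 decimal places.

0.625

The likelihood of the observed sequence under each hypothesis: P(data | r = 1) = (6/7)(1/6)(0/5) = 0; P(data | r = 2) = (5/7)(2/6)(1/5)(0/4) = 0; P(data | r = 4) = (3/7)(4/6)(3/5)(2/4) = 3/35; P(data | r = 6) = (1/7)(6/6)(5/5)(4/4) = 1/7.
Multiplying each by its prior: 1/4 · 0 = 0, 1/4 · 0 = 0, 1/4 · 3/35 = 3/140, 1/4 · 1/7 = 1/28; these sum to 2/35.
By Bayes' rule, P(r = 6 | data) = (1/28) / (2/35) = 5/8.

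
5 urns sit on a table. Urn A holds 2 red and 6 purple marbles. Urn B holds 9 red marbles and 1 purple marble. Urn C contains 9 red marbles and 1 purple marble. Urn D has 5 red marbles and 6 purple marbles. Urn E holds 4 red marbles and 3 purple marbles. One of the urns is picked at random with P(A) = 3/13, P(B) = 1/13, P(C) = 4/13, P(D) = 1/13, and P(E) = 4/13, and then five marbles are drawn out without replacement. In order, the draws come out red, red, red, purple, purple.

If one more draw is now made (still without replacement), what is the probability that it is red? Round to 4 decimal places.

For each hypothesis, P(data | H) works out to: P(data | urn A) = (2/8)(1/7)(0/6) = 0; P(data | urn B) = (9/10)(8/9)(7/8)(1/7)(0/6) = 0; P(data | urn C) = (9/10)(8/9)(7/8)(1/7)(0/6) = 0; P(data | urn D) = (5/11)(4/10)(3/9)(6/8)(5/7) = 0.032468; P(data | urn E) = (4/7)(3/6)(2/5)(3/4)(2/3) = 0.057143.
Weighting by the prior gives 3/13 · 0 = 0, 1/13 · 0 = 0, 4/13 · 0 = 0, 1/13 · 0.032468 = 0.0024975, 4/13 · 0.057143 = 0.017582; these sum to 0.02008.
Dividing through by the total gives posterior P(urn A | data) = 0, P(urn B | data) = 0, P(urn C | data) = 0, P(urn D | data) = 0.12438, P(urn E | data) = 0.87562.
The predictive probability is P(red next | data) = (1/3)(0.12438) + (1/2)(0.87562) = 0.47927.

0.4793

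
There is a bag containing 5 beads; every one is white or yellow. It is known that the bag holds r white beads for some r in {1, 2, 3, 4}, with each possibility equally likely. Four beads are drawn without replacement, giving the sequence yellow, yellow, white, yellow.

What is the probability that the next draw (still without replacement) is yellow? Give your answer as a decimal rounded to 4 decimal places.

Compute the likelihood of the observed sequence for each case: P(data | r = 1) = (4/5)(3/4)(1/3)(2/2) = 1/5; P(data | r = 2) = (3/5)(2/4)(2/3)(1/2) = 1/10; P(data | r = 3) = (2/5)(1/4)(3/3)(0/2) = 0; P(data | r = 4) = (1/5)(0/4) = 0.
Multiplying each by its prior: 1/4 · 1/5 = 1/20, 1/4 · 1/10 = 1/40, 1/4 · 0 = 0, 1/4 · 0 = 0; these sum to 3/40.
Normalising, the posterior is P(r = 1 | data) = 2/3, P(r = 2 | data) = 1/3, P(r = 3 | data) = 0, P(r = 4 | data) = 0.
So P(yellow next | data) = Σ P(yellow next | H) P(H | data) = (1)(2/3) + (0)(1/3) = 2/3.

0.6667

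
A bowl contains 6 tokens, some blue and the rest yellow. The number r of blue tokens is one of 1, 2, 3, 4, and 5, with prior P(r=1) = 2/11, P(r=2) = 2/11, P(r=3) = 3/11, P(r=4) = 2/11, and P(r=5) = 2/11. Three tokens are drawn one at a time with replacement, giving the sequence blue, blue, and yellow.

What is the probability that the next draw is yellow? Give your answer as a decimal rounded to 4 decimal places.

Compute the likelihood of the observed sequence for each case: P(data | r = 1) = (1/6)(1/6)(5/6) = 0.023148; P(data | r = 2) = (2/6)(2/6)(4/6) = 0.074074; P(data | r = 3) = (3/6)(3/6)(3/6) = 0.125; P(data | r = 4) = (4/6)(4/6)(2/6) = 0.14815; P(data | r = 5) = (5/6)(5/6)(1/6) = 0.11574.
The prior-weighted likelihoods are 2/11 · 0.023148 = 0.0042088, 2/11 · 0.074074 = 0.013468, 3/11 · 0.125 = 0.034091, 2/11 · 0.14815 = 0.026936, 2/11 · 0.11574 = 0.021044; summing to 0.099747.
Dividing through by the total gives posterior P(r = 1 | data) = 0.042194, P(r = 2 | data) = 0.13502, P(r = 3 | data) = 0.34177, P(r = 4 | data) = 0.27004, P(r = 5 | data) = 0.21097.
The predictive probability is P(yellow next | data) = (5/6)(0.042194) + (2/3)(0.13502) + (1/2)(0.34177) + (1/3)(0.27004) + (1/6)(0.21097) = 0.42124.

0.4212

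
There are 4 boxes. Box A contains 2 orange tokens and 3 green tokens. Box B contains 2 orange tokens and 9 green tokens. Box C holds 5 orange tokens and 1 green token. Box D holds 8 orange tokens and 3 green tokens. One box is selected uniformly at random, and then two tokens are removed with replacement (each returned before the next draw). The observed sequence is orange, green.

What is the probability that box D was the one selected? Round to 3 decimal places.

For each hypothesis, P(data | H) works out to: P(data | box A) = (2/5)(3/5) = 0.24; P(data | box B) = (2/11)(9/11) = 0.14876; P(data | box C) = (5/6)(1/6) = 0.13889; P(data | box D) = (8/11)(3/11) = 0.19835.
Multiplying each by its prior: 1/4 · 0.24 = 0.06, 1/4 · 0.14876 = 0.03719, 1/4 · 0.13889 = 0.034722, 1/4 · 0.19835 = 0.049587; with total 0.1815.
Therefore the posterior P(box D | data) = (0.049587) / (0.1815) = 0.27321.

0.273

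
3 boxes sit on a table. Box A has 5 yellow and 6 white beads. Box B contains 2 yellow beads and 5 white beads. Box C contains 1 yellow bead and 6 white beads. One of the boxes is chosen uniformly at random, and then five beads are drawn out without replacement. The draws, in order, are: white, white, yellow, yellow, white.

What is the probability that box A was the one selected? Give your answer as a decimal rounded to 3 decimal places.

Under each hypothesis, the probability of the observed sequence is: P(data | box A) = (6/11)(5/10)(5/9)(4/8)(4/7) = 10/231; P(data | box B) = (5/7)(4/6)(2/5)(1/4)(3/3) = 1/21; P(data | box C) = (6/7)(5/6)(1/5)(0/4) = 0.
The prior-weighted likelihoods are 1/3 · 10/231 = 10/693, 1/3 · 1/21 = 1/63, 1/3 · 0 = 0; summing to 1/33.
Hence P(box A | data) = (10/693) / (1/33) = 10/21.

0.476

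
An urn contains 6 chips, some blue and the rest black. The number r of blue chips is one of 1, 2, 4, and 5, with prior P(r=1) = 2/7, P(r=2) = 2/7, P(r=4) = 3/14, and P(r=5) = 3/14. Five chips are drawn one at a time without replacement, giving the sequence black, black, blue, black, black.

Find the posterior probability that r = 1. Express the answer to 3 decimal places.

The likelihood of the observed sequence under each hypothesis: P(data | r = 1) = (5/6)(4/5)(1/4)(3/3)(2/2) = 1/6; P(data | r = 2) = (4/6)(3/5)(2/4)(2/3)(1/2) = 1/15; P(data | r = 4) = (2/6)(1/5)(4/4)(0/3) = 0; P(data | r = 5) = (1/6)(0/5) = 0.
Multiplying each by its prior: 2/7 · 1/6 = 1/21, 2/7 · 1/15 = 2/105, 3/14 · 0 = 0, 3/14 · 0 = 0; summing to 1/15.
Hence P(r = 1 | data) = (1/21) / (1/15) = 5/7.

0.714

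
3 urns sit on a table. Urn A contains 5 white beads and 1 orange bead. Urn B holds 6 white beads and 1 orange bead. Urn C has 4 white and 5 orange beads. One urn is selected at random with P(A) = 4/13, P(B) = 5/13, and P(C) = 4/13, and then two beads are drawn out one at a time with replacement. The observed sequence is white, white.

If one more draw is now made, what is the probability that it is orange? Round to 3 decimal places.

0.197

Under each hypothesis, the probability of the observed sequence is: P(data | urn A) = (5/6)(5/6) = 0.69444; P(data | urn B) = (6/7)(6/7) = 0.73469; P(data | urn C) = (4/9)(4/9) = 0.19753.
The prior-weighted likelihoods are 4/13 · 0.69444 = 0.21368, 5/13 · 0.73469 = 0.28257, 4/13 · 0.19753 = 0.060779; summing to 0.55703.
The posterior is then P(urn A | data) = 0.3836, P(urn B | data) = 0.50729, P(urn C | data) = 0.10911.
So P(orange next | data) = Σ P(orange next | H) P(H | data) = (1/6)(0.3836) + (1/7)(0.50729) + (5/9)(0.10911) = 0.19702.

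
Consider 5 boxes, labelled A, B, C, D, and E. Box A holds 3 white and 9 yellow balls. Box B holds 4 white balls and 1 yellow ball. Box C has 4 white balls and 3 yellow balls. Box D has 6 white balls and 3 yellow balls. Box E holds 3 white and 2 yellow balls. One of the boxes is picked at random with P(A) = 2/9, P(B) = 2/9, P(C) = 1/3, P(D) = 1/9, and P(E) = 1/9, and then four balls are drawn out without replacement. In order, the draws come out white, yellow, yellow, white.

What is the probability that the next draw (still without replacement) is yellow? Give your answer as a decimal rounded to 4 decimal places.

For each hypothesis, P(data | H) works out to: P(data | box A) = (3/12)(9/11)(8/10)(2/9) = 0.036364; P(data | box B) = (4/5)(1/4)(0/3) = 0; P(data | box C) = (4/7)(3/6)(2/5)(3/4) = 0.085714; P(data | box D) = (6/9)(3/8)(2/7)(5/6) = 0.059524; P(data | box E) = (3/5)(2/4)(1/3)(2/2) = 0.1.
Multiplying each by its prior: 2/9 · 0.036364 = 0.0080808, 2/9 · 0 = 0, 1/3 · 0.085714 = 0.028571, 1/9 · 0.059524 = 0.0066138, 1/9 · 0.1 = 0.011111; with total 0.054377.
Normalising, the posterior is P(box A | data) = 0.14861, P(box B | data) = 0, P(box C | data) = 0.52543, P(box D | data) = 0.12163, P(box E | data) = 0.20433.
Averaging over the posterior, P(yellow next | data) = (7/8)(0.14861) + (1/3)(0.52543) + (1/5)(0.12163) + (0)(0.20433) = 0.3295.

0.3295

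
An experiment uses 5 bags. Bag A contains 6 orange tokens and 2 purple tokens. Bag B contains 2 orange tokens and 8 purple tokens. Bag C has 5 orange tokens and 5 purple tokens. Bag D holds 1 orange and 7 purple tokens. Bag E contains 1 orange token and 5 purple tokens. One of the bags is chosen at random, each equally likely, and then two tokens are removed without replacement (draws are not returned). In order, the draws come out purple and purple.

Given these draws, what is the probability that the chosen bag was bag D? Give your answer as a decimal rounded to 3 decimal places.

Compute the likelihood of the observed sequence for each case: P(data | bag A) = (2/8)(1/7) = 0.035714; P(data | bag B) = (8/10)(7/9) = 0.62222; P(data | bag C) = (5/10)(4/9) = 0.22222; P(data | bag D) = (7/8)(6/7) = 0.75; P(data | bag E) = (5/6)(4/5) = 0.66667.
Multiplying each by its prior: 1/5 · 0.035714 = 0.0071429, 1/5 · 0.62222 = 0.12444, 1/5 · 0.22222 = 0.044444, 1/5 · 0.75 = 0.15, 1/5 · 0.66667 = 0.13333; with total 0.45937.
Hence P(bag D | data) = (0.15) / (0.45937) = 0.32654.

0.327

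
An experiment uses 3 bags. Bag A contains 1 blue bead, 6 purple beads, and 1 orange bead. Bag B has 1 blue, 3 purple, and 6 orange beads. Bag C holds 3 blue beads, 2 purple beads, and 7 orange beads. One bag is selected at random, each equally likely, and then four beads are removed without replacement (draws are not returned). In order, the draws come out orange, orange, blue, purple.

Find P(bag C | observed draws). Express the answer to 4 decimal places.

Compute the likelihood of the observed sequence for each case: P(data | bag A) = (1/8)(0/7) = 0; P(data | bag B) = (6/10)(5/9)(1/8)(3/7) = 0.017857; P(data | bag C) = (7/12)(6/11)(3/10)(2/9) = 0.021212.
Multiplying each by its prior: 1/3 · 0 = 0, 1/3 · 0.017857 = 0.0059524, 1/3 · 0.021212 = 0.0070707; summing to 0.013023.
Hence P(bag C | data) = (0.0070707) / (0.013023) = 0.54294.

0.5429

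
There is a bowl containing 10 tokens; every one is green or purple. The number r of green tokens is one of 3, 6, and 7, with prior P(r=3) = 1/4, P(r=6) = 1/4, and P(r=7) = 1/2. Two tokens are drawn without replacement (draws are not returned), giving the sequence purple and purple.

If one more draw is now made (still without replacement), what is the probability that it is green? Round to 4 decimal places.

For each hypothesis, P(data | H) works out to: P(data | r = 3) = (7/10)(6/9) = 7/15; P(data | r = 6) = (4/10)(3/9) = 2/15; P(data | r = 7) = (3/10)(2/9) = 1/15.
Weighting by the prior gives 1/4 · 7/15 = 7/60, 1/4 · 2/15 = 1/30, 1/2 · 1/15 = 1/30; with total 11/60.
Dividing through by the total gives posterior P(r = 3 | data) = 7/11, P(r = 6 | data) = 2/11, P(r = 7 | data) = 2/11.
The predictive probability is P(green next | data) = (3/8)(7/11) + (3/4)(2/11) + (7/8)(2/11) = 47/88.

0.5341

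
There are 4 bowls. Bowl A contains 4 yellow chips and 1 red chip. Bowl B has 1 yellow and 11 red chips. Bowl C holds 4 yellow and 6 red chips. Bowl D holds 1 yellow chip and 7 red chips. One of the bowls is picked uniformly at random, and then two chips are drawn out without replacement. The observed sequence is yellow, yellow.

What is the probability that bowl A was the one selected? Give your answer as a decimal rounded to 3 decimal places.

0.818

The likelihood of the observed sequence under each hypothesis: P(data | bowl A) = (4/5)(3/4) = 3/5; P(data | bowl B) = (1/12)(0/11) = 0; P(data | bowl C) = (4/10)(3/9) = 2/15; P(data | bowl D) = (1/8)(0/7) = 0.
The prior-weighted likelihoods are 1/4 · 3/5 = 3/20, 1/4 · 0 = 0, 1/4 · 2/15 = 1/30, 1/4 · 0 = 0; with total 11/60.
Hence P(bowl A | data) = (3/20) / (11/60) = 9/11.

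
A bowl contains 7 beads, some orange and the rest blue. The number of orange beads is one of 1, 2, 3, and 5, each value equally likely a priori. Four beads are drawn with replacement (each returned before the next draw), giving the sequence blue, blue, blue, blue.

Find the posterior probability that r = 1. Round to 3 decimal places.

0.591

Compute the likelihood of the observed sequence for each case: P(data | r = 1) = (6/7)(6/7)(6/7)(6/7) = 0.53978; P(data | r = 2) = (5/7)(5/7)(5/7)(5/7) = 0.26031; P(data | r = 3) = (4/7)(4/7)(4/7)(4/7) = 0.10662; P(data | r = 5) = (2/7)(2/7)(2/7)(2/7) = 0.0066639.
Weighting by the prior gives 1/4 · 0.53978 = 0.13494, 1/4 · 0.26031 = 0.065077, 1/4 · 0.10662 = 0.026656, 1/4 · 0.0066639 = 0.001666; these sum to 0.22834.
Therefore the posterior P(r = 1 | data) = (0.13494) / (0.22834) = 0.59097.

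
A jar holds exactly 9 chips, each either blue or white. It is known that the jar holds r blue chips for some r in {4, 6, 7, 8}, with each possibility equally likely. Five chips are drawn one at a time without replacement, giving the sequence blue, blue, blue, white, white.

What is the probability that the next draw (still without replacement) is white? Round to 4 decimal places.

0.3333

For each hypothesis, P(data | H) works out to: P(data | r = 4) = (4/9)(3/8)(2/7)(5/6)(4/5) = 2/63; P(data | r = 6) = (6/9)(5/8)(4/7)(3/6)(2/5) = 1/21; P(data | r = 7) = (7/9)(6/8)(5/7)(2/6)(1/5) = 1/36; P(data | r = 8) = (8/9)(7/8)(6/7)(1/6)(0/5) = 0.
Multiplying each by its prior: 1/4 · 2/63 = 1/126, 1/4 · 1/21 = 1/84, 1/4 · 1/36 = 1/144, 1/4 · 0 = 0; with total 3/112.
Normalising, the posterior is P(r = 4 | data) = 8/27, P(r = 6 | data) = 4/9, P(r = 7 | data) = 7/27, P(r = 8 | data) = 0.
The predictive probability is P(white next | data) = (3/4)(8/27) + (1/4)(4/9) + (0)(7/27) = 1/3.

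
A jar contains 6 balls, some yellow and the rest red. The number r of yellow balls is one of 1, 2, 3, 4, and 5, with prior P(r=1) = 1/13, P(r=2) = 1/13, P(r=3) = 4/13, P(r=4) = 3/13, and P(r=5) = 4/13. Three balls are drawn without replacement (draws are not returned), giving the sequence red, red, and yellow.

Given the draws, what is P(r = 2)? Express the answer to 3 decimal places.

0.171

Compute the likelihood of the observed sequence for each case: P(data | r = 1) = (5/6)(4/5)(1/4) = 1/6; P(data | r = 2) = (4/6)(3/5)(2/4) = 1/5; P(data | r = 3) = (3/6)(2/5)(3/4) = 3/20; P(data | r = 4) = (2/6)(1/5)(4/4) = 1/15; P(data | r = 5) = (1/6)(0/5) = 0.
Multiplying each by its prior: 1/13 · 1/6 = 1/78, 1/13 · 1/5 = 1/65, 4/13 · 3/20 = 3/65, 3/13 · 1/15 = 1/65, 4/13 · 0 = 0; with total 7/78.
So P(r = 2 | data) = (1/65) / (7/78) = 6/35.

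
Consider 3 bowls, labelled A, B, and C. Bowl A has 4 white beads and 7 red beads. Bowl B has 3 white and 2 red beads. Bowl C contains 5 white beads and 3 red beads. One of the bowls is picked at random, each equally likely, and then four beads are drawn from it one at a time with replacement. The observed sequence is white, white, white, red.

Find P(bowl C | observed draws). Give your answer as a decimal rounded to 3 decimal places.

0.439

Compute the likelihood of the observed sequence for each case: P(data | bowl A) = (4/11)(4/11)(4/11)(7/11) = 0.030599; P(data | bowl B) = (3/5)(3/5)(3/5)(2/5) = 0.0864; P(data | bowl C) = (5/8)(5/8)(5/8)(3/8) = 0.091553.
The prior-weighted likelihoods are 1/3 · 0.030599 = 0.0102, 1/3 · 0.0864 = 0.0288, 1/3 · 0.091553 = 0.030518; these sum to 0.069517.
Therefore the posterior P(bowl C | data) = (0.030518) / (0.069517) = 0.43899.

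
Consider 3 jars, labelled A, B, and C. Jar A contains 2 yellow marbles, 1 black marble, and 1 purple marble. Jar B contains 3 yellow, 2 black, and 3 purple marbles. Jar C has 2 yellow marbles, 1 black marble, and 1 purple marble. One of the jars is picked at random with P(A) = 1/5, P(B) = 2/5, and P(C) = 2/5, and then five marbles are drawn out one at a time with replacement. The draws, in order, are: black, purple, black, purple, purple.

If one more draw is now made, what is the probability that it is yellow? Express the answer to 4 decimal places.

0.4135

Compute the likelihood of the observed sequence for each case: P(data | jar A) = (1/4)(1/4)(1/4)(1/4)(1/4) = 0.00097656; P(data | jar B) = (2/8)(3/8)(2/8)(3/8)(3/8) = 0.0032959; P(data | jar C) = (1/4)(1/4)(1/4)(1/4)(1/4) = 0.00097656.
The prior-weighted likelihoods are 1/5 · 0.00097656 = 0.00019531, 2/5 · 0.0032959 = 0.0013184, 2/5 · 0.00097656 = 0.00039063; these sum to 0.0019043.
Normalising, the posterior is P(jar A | data) = 0.10256, P(jar B | data) = 0.69231, P(jar C | data) = 0.20513.
So P(yellow next | data) = Σ P(yellow next | H) P(H | data) = (1/2)(0.10256) + (3/8)(0.69231) + (1/2)(0.20513) = 0.41346.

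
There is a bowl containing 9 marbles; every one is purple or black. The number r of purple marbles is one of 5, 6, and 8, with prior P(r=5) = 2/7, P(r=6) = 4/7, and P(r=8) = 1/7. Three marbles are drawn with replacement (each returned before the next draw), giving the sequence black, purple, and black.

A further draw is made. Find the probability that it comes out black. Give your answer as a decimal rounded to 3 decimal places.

For each hypothesis, P(data | H) works out to: P(data | r = 5) = (4/9)(5/9)(4/9) = 0.10974; P(data | r = 6) = (3/9)(6/9)(3/9) = 0.074074; P(data | r = 8) = (1/9)(8/9)(1/9) = 0.010974.
The prior-weighted likelihoods are 2/7 · 0.10974 = 0.031354, 4/7 · 0.074074 = 0.042328, 1/7 · 0.010974 = 0.0015677; with total 0.07525.
Normalising, the posterior is P(r = 5 | data) = 0.41667, P(r = 6 | data) = 0.5625, P(r = 8 | data) = 0.020833.
The predictive probability is P(black next | data) = (4/9)(0.41667) + (1/3)(0.5625) + (1/9)(0.020833) = 0.375.

0.375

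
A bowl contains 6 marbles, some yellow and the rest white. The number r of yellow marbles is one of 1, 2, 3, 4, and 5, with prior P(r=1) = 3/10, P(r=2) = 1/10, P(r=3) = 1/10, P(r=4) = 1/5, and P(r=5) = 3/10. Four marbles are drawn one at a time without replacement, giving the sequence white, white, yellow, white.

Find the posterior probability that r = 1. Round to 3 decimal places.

Under each hypothesis, the probability of the observed sequence is: P(data | r = 1) = (5/6)(4/5)(1/4)(3/3) = 1/6; P(data | r = 2) = (4/6)(3/5)(2/4)(2/3) = 2/15; P(data | r = 3) = (3/6)(2/5)(3/4)(1/3) = 1/20; P(data | r = 4) = (2/6)(1/5)(4/4)(0/3) = 0; P(data | r = 5) = (1/6)(0/5) = 0.
The prior-weighted likelihoods are 3/10 · 1/6 = 1/20, 1/10 · 2/15 = 1/75, 1/10 · 1/20 = 1/200, 1/5 · 0 = 0, 3/10 · 0 = 0; with total 41/600.
So P(r = 1 | data) = (1/20) / (41/600) = 30/41.

0.732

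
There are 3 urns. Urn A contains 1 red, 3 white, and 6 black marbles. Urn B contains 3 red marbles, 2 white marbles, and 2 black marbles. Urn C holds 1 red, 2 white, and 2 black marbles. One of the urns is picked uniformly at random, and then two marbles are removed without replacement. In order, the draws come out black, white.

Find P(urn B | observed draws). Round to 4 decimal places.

Under each hypothesis, the probability of the observed sequence is: P(data | urn A) = (6/10)(3/9) = 1/5; P(data | urn B) = (2/7)(2/6) = 2/21; P(data | urn C) = (2/5)(2/4) = 1/5.
The prior-weighted likelihoods are 1/3 · 1/5 = 1/15, 1/3 · 2/21 = 2/63, 1/3 · 1/5 = 1/15; summing to 52/315.
By Bayes' rule, P(urn B | data) = (2/63) / (52/315) = 5/26.

0.1923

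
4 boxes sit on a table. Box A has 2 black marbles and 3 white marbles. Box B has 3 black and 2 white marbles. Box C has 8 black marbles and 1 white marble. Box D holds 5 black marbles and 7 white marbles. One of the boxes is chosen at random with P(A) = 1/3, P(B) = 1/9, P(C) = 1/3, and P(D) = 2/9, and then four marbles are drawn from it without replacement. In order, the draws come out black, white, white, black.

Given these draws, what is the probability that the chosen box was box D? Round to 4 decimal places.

0.2612

For each hypothesis, P(data | H) works out to: P(data | box A) = (2/5)(3/4)(2/3)(1/2) = 0.1; P(data | box B) = (3/5)(2/4)(1/3)(2/2) = 0.1; P(data | box C) = (8/9)(1/8)(0/7) = 0; P(data | box D) = (5/12)(7/11)(6/10)(4/9) = 0.070707.
Weighting by the prior gives 1/3 · 0.1 = 0.033333, 1/9 · 0.1 = 0.011111, 1/3 · 0 = 0, 2/9 · 0.070707 = 0.015713; summing to 0.060157.
Therefore the posterior P(box D | data) = (0.015713) / (0.060157) = 0.26119.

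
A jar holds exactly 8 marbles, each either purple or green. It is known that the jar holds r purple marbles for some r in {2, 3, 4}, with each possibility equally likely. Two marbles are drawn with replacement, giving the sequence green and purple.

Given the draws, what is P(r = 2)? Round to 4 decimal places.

0.2791

Compute the likelihood of the observed sequence for each case: P(data | r = 2) = (6/8)(2/8) = 3/16; P(data | r = 3) = (5/8)(3/8) = 15/64; P(data | r = 4) = (4/8)(4/8) = 1/4.
The prior-weighted likelihoods are 1/3 · 3/16 = 1/16, 1/3 · 15/64 = 5/64, 1/3 · 1/4 = 1/12; summing to 43/192.
By Bayes' rule, P(r = 2 | data) = (1/16) / (43/192) = 12/43.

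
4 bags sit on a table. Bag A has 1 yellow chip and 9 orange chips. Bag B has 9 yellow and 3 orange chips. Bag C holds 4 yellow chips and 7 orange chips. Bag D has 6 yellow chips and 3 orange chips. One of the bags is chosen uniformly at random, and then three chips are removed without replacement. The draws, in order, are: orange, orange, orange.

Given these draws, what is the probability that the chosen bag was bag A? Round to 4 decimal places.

Compute the likelihood of the observed sequence for each case: P(data | bag A) = (9/10)(8/9)(7/8) = 7/10; P(data | bag B) = (3/12)(2/11)(1/10) = 1/220; P(data | bag C) = (7/11)(6/10)(5/9) = 7/33; P(data | bag D) = (3/9)(2/8)(1/7) = 1/84.
The prior-weighted likelihoods are 1/4 · 7/10 = 7/40, 1/4 · 1/220 = 1/880, 1/4 · 7/33 = 7/132, 1/4 · 1/84 = 1/336; with total 13/56.
Therefore the posterior P(bag A | data) = (7/40) / (13/56) = 49/65.

0.7538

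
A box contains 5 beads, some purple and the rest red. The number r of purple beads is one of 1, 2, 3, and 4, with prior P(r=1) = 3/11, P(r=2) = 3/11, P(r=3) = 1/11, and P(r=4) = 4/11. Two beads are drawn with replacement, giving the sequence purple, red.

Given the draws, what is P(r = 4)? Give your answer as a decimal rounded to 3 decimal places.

0.308

For each hypothesis, P(data | H) works out to: P(data | r = 1) = (1/5)(4/5) = 4/25; P(data | r = 2) = (2/5)(3/5) = 6/25; P(data | r = 3) = (3/5)(2/5) = 6/25; P(data | r = 4) = (4/5)(1/5) = 4/25.
Weighting by the prior gives 3/11 · 4/25 = 12/275, 3/11 · 6/25 = 18/275, 1/11 · 6/25 = 6/275, 4/11 · 4/25 = 16/275; summing to 52/275.
Hence P(r = 4 | data) = (16/275) / (52/275) = 4/13.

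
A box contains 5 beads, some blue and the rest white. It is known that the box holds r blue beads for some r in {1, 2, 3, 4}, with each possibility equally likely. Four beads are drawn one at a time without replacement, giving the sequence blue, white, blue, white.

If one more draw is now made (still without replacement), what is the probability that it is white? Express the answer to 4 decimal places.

0.5000

Under each hypothesis, the probability of the observed sequence is: P(data | r = 1) = (1/5)(4/4)(0/3) = 0; P(data | r = 2) = (2/5)(3/4)(1/3)(2/2) = 1/10; P(data | r = 3) = (3/5)(2/4)(2/3)(1/2) = 1/10; P(data | r = 4) = (4/5)(1/4)(3/3)(0/2) = 0.
The prior-weighted likelihoods are 1/4 · 0 = 0, 1/4 · 1/10 = 1/40, 1/4 · 1/10 = 1/40, 1/4 · 0 = 0; with total 1/20.
Normalising, the posterior is P(r = 1 | data) = 0, P(r = 2 | data) = 1/2, P(r = 3 | data) = 1/2, P(r = 4 | data) = 0.
So P(white next | data) = Σ P(white next | H) P(H | data) = (1)(1/2) + (0)(1/2) = 1/2.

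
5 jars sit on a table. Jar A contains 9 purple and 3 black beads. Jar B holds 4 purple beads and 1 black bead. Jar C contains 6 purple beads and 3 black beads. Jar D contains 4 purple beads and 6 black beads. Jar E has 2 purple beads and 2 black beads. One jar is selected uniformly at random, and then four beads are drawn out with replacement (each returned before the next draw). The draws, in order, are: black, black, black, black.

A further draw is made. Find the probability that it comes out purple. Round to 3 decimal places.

0.455

For each hypothesis, P(data | H) works out to: P(data | jar A) = (3/12)(3/12)(3/12)(3/12) = 0.0039062; P(data | jar B) = (1/5)(1/5)(1/5)(1/5) = 0.0016; P(data | jar C) = (3/9)(3/9)(3/9)(3/9) = 0.012346; P(data | jar D) = (6/10)(6/10)(6/10)(6/10) = 0.1296; P(data | jar E) = (2/4)(2/4)(2/4)(2/4) = 0.0625.
Weighting by the prior gives 1/5 · 0.0039062 = 0.00078125, 1/5 · 0.0016 = 0.00032, 1/5 · 0.012346 = 0.0024691, 1/5 · 0.1296 = 0.02592, 1/5 · 0.0625 = 0.0125; summing to 0.04199.
Dividing through by the total gives posterior P(jar A | data) = 0.018605, P(jar B | data) = 0.0076208, P(jar C | data) = 0.058802, P(jar D | data) = 0.61728, P(jar E | data) = 0.29769.
So P(purple next | data) = Σ P(purple next | H) P(H | data) = (3/4)(0.018605) + (4/5)(0.0076208) + (2/3)(0.058802) + (2/5)(0.61728) + (1/2)(0.29769) = 0.45501.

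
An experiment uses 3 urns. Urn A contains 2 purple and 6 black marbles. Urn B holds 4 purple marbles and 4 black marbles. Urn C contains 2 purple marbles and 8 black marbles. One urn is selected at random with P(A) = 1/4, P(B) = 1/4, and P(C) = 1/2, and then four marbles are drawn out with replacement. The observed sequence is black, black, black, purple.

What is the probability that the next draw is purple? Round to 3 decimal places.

0.264

Under each hypothesis, the probability of the observed sequence is: P(data | urn A) = (6/8)(6/8)(6/8)(2/8) = 0.10547; P(data | urn B) = (4/8)(4/8)(4/8)(4/8) = 0.0625; P(data | urn C) = (8/10)(8/10)(8/10)(2/10) = 0.1024.
Multiplying each by its prior: 1/4 · 0.10547 = 0.026367, 1/4 · 0.0625 = 0.015625, 1/2 · 0.1024 = 0.0512; summing to 0.093192.
Normalising, the posterior is P(urn A | data) = 0.28293, P(urn B | data) = 0.16766, P(urn C | data) = 0.5494.
The predictive probability is P(purple next | data) = (1/4)(0.28293) + (1/2)(0.16766) + (1/5)(0.5494) = 0.26445.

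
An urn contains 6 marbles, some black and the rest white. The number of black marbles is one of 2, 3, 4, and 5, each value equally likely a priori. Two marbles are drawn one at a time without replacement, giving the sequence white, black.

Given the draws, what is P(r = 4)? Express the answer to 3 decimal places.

0.267

For each hypothesis, P(data | H) works out to: P(data | r = 2) = (4/6)(2/5) = 4/15; P(data | r = 3) = (3/6)(3/5) = 3/10; P(data | r = 4) = (2/6)(4/5) = 4/15; P(data | r = 5) = (1/6)(5/5) = 1/6.
The prior-weighted likelihoods are 1/4 · 4/15 = 1/15, 1/4 · 3/10 = 3/40, 1/4 · 4/15 = 1/15, 1/4 · 1/6 = 1/24; summing to 1/4.
Hence P(r = 4 | data) = (1/15) / (1/4) = 4/15.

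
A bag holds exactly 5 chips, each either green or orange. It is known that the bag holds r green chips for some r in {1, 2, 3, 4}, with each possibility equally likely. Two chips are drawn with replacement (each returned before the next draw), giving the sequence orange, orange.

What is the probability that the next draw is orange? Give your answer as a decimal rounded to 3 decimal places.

0.667

For each hypothesis, P(data | H) works out to: P(data | r = 1) = (4/5)(4/5) = 16/25; P(data | r = 2) = (3/5)(3/5) = 9/25; P(data | r = 3) = (2/5)(2/5) = 4/25; P(data | r = 4) = (1/5)(1/5) = 1/25.
Weighting by the prior gives 1/4 · 16/25 = 4/25, 1/4 · 9/25 = 9/100, 1/4 · 4/25 = 1/25, 1/4 · 1/25 = 1/100; these sum to 3/10.
Normalising, the posterior is P(r = 1 | data) = 8/15, P(r = 2 | data) = 3/10, P(r = 3 | data) = 2/15, P(r = 4 | data) = 1/30.
Averaging over the posterior, P(orange next | data) = (4/5)(8/15) + (3/5)(3/10) + (2/5)(2/15) + (1/5)(1/30) = 2/3.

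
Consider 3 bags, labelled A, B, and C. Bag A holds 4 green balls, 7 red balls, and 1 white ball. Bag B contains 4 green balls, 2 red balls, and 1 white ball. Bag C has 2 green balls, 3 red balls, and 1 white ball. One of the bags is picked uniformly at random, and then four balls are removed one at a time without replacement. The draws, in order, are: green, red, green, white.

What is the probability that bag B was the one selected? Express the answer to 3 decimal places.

0.546

For each hypothesis, P(data | H) works out to: P(data | bag A) = (4/12)(7/11)(3/10)(1/9) = 0.0070707; P(data | bag B) = (4/7)(2/6)(3/5)(1/4) = 0.028571; P(data | bag C) = (2/6)(3/5)(1/4)(1/3) = 0.016667.
Weighting by the prior gives 1/3 · 0.0070707 = 0.0023569, 1/3 · 0.028571 = 0.0095238, 1/3 · 0.016667 = 0.0055556; summing to 0.017436.
Therefore the posterior P(bag B | data) = (0.0095238) / (0.017436) = 0.54621.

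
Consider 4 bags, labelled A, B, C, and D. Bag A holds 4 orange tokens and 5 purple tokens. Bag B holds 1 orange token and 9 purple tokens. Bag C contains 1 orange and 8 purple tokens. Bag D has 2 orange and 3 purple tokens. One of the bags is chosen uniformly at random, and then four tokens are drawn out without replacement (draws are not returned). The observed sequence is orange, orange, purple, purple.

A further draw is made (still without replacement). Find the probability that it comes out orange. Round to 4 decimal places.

Under each hypothesis, the probability of the observed sequence is: P(data | bag A) = (4/9)(3/8)(5/7)(4/6) = 0.079365; P(data | bag B) = (1/10)(0/9) = 0; P(data | bag C) = (1/9)(0/8) = 0; P(data | bag D) = (2/5)(1/4)(3/3)(2/2) = 0.1.
Weighting by the prior gives 1/4 · 0.079365 = 0.019841, 1/4 · 0 = 0, 1/4 · 0 = 0, 1/4 · 0.1 = 0.025; summing to 0.044841.
Dividing through by the total gives posterior P(bag A | data) = 0.44248, P(bag B | data) = 0, P(bag C | data) = 0, P(bag D | data) = 0.55752.
Averaging over the posterior, P(orange next | data) = (2/5)(0.44248) + (0)(0.55752) = 0.17699.

0.1770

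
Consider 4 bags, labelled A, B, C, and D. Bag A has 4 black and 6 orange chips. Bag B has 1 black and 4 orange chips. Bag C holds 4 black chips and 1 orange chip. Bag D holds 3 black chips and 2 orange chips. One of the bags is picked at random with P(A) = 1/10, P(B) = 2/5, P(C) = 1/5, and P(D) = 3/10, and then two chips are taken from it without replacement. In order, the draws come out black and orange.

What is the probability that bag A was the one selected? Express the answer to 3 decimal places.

Under each hypothesis, the probability of the observed sequence is: P(data | bag A) = (4/10)(6/9) = 4/15; P(data | bag B) = (1/5)(4/4) = 1/5; P(data | bag C) = (4/5)(1/4) = 1/5; P(data | bag D) = (3/5)(2/4) = 3/10.
Weighting by the prior gives 1/10 · 4/15 = 2/75, 2/5 · 1/5 = 2/25, 1/5 · 1/5 = 1/25, 3/10 · 3/10 = 9/100; with total 71/300.
Hence P(bag A | data) = (2/75) / (71/300) = 8/71.

0.113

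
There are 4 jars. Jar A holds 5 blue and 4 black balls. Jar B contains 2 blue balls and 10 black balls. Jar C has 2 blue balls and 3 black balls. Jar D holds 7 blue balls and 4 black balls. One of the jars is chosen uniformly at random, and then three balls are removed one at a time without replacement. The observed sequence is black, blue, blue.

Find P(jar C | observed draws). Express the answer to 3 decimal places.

The likelihood of the observed sequence under each hypothesis: P(data | jar A) = (4/9)(5/8)(4/7) = 0.15873; P(data | jar B) = (10/12)(2/11)(1/10) = 0.015152; P(data | jar C) = (3/5)(2/4)(1/3) = 0.1; P(data | jar D) = (4/11)(7/10)(6/9) = 0.1697.
The prior-weighted likelihoods are 1/4 · 0.15873 = 0.039683, 1/4 · 0.015152 = 0.0037879, 1/4 · 0.1 = 0.025, 1/4 · 0.1697 = 0.042424; summing to 0.11089.
So P(jar C | data) = (0.025) / (0.11089) = 0.22544.

0.225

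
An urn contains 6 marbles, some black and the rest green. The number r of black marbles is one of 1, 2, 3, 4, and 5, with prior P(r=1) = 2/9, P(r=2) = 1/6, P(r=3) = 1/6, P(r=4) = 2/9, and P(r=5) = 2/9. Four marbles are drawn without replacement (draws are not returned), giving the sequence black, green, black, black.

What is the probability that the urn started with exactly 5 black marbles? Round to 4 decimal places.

For each hypothesis, P(data | H) works out to: P(data | r = 1) = (1/6)(5/5)(0/4) = 0; P(data | r = 2) = (2/6)(4/5)(1/4)(0/3) = 0; P(data | r = 3) = (3/6)(3/5)(2/4)(1/3) = 1/20; P(data | r = 4) = (4/6)(2/5)(3/4)(2/3) = 2/15; P(data | r = 5) = (5/6)(1/5)(4/4)(3/3) = 1/6.
Multiplying each by its prior: 2/9 · 0 = 0, 1/6 · 0 = 0, 1/6 · 1/20 = 1/120, 2/9 · 2/15 = 4/135, 2/9 · 1/6 = 1/27; summing to 3/40.
So P(r = 5 | data) = (1/27) / (3/40) = 40/81.

0.4938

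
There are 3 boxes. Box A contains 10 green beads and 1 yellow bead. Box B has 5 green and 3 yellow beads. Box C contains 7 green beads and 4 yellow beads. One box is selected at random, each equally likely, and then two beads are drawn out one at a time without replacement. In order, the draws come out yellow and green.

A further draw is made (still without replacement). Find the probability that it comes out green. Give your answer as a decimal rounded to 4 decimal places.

0.7161

Under each hypothesis, the probability of the observed sequence is: P(data | box A) = (1/11)(10/10) = 0.090909; P(data | box B) = (3/8)(5/7) = 0.26786; P(data | box C) = (4/11)(7/10) = 0.25455.
The prior-weighted likelihoods are 1/3 · 0.090909 = 0.030303, 1/3 · 0.26786 = 0.089286, 1/3 · 0.25455 = 0.084848; summing to 0.20444.
Normalising, the posterior is P(box A | data) = 0.14823, P(box B | data) = 0.43674, P(box C | data) = 0.41503.
Averaging over the posterior, P(green next | data) = (1)(0.14823) + (2/3)(0.43674) + (2/3)(0.41503) = 0.71608.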